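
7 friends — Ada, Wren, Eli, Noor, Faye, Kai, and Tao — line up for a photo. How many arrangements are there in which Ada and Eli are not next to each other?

There are 7! = 5040 arrangements in all. If Ada and Eli are adjacent, merging them into one block gives 2·(6)! = 1440 arrangements.
So 5040 − 1440 = 3600 arrangements keep them apart.

3600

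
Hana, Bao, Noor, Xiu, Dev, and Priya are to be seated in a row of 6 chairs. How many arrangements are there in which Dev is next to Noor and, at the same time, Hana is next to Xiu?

Treat {Dev,Noor} as one block (2 orders) and {Hana,Xiu} as another (2 orders).
That leaves 4 units to arrange: 2 × 2 × 4! = 4 × 24 = 96.

96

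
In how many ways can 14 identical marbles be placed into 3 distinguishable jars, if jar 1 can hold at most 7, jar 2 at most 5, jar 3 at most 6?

15

Without the upper bounds there are C(16,2) = 120 ways to split 14 among 3 jars.
Subtract solutions that violate a single cap (substitute x_i' = x_i − (cap_i+1)): x_1 ≥ 8 gives C(8,2) = 28; x_2 ≥ 6 gives C(10,2) = 45; x_3 ≥ 7 gives C(9,2) = 36. Together 109.
Add back pairs where two caps are both exceeded: 1 + 0 + 3 = 4.
By inclusion–exclusion the count is 120 − 109 + 4 = 15.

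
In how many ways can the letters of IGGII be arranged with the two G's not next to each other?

6

There are 5!/(3!·2!) = 10 arrangements of IGGII in total.
Arrangements with the G's together: treat GG as one letter, giving (4)!/(3!) = 4.
Hence 10 − 4 = 6.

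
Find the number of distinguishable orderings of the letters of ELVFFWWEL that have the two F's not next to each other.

17640

There are 9!/(2!·2!·2!·2!) = 22680 arrangements of ELVFFWWEL in total.
If the two F's are adjacent, glue them into one block, leaving 8 items to arrange: (8)!/(2!·2!·2!) = 5040 ways.
Hence 22680 − 5040 = 17640.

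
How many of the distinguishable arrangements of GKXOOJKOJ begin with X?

1680

Fix X in the first position and arrange the remaining 8 letters.
Those 8 letters have J appearing twice, K appearing twice, and O appearing 3 times, giving (8)!/(3!·2!·2!) = 1680.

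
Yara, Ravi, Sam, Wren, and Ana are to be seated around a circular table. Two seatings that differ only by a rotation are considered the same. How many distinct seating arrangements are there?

24

Around a circle, 5 distinct people have 5!/5 = (4)! = 24 rotationally distinct seatings.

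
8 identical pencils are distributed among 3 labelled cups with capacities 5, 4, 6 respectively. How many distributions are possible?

26

Without the upper bounds there are C(10,2) = 45 ways to split 8 among 3 cups.
Subtract solutions that violate a single cap (substitute x_i' = x_i − (cap_i+1)): x_1 ≥ 6 gives C(4,2) = 6; x_2 ≥ 5 gives C(5,2) = 10; x_3 ≥ 7 gives C(3,2) = 3. Together 19.
No two caps can be exceeded simultaneously, so the pair terms are all 0.
By inclusion–exclusion the count is 45 − 19 + 0 = 26.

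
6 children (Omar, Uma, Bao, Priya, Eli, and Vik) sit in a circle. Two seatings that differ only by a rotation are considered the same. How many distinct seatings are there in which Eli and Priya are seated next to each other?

48

Treat {Eli, Priya} as one unit (2 internal orders) and seat the resulting 5 units around the table: (4)! circular arrangements.
So 2 × (4)! = 2 × 24 = 48.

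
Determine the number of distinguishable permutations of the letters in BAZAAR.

BAZAAR has 6 letters with A appearing 3 times.
So there are 6! / (3!) = 120 distinguishable arrangements.

120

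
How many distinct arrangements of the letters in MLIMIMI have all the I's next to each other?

20

Treat the 3 copies of I as a single block. The multiset to arrange is then {III, L, M, M, M}, 5 items in all.
That gives (5)!/(3!) = 20 arrangements.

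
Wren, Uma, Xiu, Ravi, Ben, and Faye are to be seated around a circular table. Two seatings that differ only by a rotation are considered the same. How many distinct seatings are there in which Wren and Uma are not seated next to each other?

72

All circular seatings of 6 people number (5)! = 120.
Seatings with Wren beside Uma: treat them as a block with 2 internal orders, giving 2 × (4)! = 48.
Subtracting, 120 − 48 = 72.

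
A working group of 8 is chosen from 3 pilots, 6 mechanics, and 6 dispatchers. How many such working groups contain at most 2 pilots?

Split by how many pilots are chosen (0 through 2).
Sum: C(3,0)·C(12,8) + C(3,1)·C(12,7) + C(3,2)·C(12,6) = 495 + 2376 + 2772 = 5643.

5643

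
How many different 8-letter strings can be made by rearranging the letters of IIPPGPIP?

280

The 8 letters of IIPPGPIP have repeats: I appearing 3 times and P appearing 4 times.
Dividing 8! = 40320 by 4!·3! = 144 for the repeated letters gives 280.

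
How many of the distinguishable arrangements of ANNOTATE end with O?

With the last slot taken by O, it remains to arrange the other 7 letters (ANNTATE).
Those 7 letters have A appearing twice, N appearing twice, and T appearing twice, giving (7)!/(2!·2!·2!) = 630.

630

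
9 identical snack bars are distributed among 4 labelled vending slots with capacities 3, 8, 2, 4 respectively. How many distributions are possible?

59

Ignoring the caps, the number of non-negative solutions to x_1+…+x_4 = 9 is C(12,3) = 220.
Subtract solutions that violate a single cap (substitute x_i' = x_i − (cap_i+1)): x_1 ≥ 4 gives C(8,3) = 56; x_2 ≥ 9 gives C(3,3) = 1; x_3 ≥ 3 gives C(9,3) = 84; x_4 ≥ 5 gives C(7,3) = 35. Together 176.
Add back pairs where two caps are both exceeded: 0 + 10 + 1 + 0 + 0 + 4 = 15.
By inclusion–exclusion the count is 220 − 176 + 15 = 59.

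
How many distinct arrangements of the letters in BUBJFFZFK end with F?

10080

With the last slot taken by F, it remains to arrange the other 8 letters (BUBJFZFK).
Those 8 letters have B appearing twice and F appearing twice, giving (8)!/(2!·2!) = 10080.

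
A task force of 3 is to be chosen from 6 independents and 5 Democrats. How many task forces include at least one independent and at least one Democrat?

With no constraint there are C(11,3) = 165 possible selections.
Selections missing a whole group: no independents → C(5,3) = 10; no Democrats → C(6,3) = 20.
Both groups omitted at once is impossible, so 165 − 30 = 135.

135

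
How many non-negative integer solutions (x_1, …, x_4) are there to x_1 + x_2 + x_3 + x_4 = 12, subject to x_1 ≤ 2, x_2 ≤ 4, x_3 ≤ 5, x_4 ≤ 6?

Ignoring the caps, the number of non-negative solutions to x_1+…+x_4 = 12 is C(15,3) = 455.
Subtract solutions that violate a single cap (substitute x_i' = x_i − (cap_i+1)): x_1 ≥ 3 gives C(12,3) = 220; x_2 ≥ 5 gives C(10,3) = 120; x_3 ≥ 6 gives C(9,3) = 84; x_4 ≥ 7 gives C(8,3) = 56. Together 480.
Add back pairs where two caps are both exceeded: 35 + 20 + 10 + 4 + 1 + 0 = 70.
By inclusion–exclusion the count is 455 − 480 + 70 = 45.

45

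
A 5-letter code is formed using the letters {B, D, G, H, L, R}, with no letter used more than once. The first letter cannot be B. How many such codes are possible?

The first letter has 6−1 = 5 choices (anything except B).
The remaining 4 letters are filled from the other 5 symbols without repetition: 5 × 4 × 3 × 2 = 120.
Total: 5 × 120 = 600.

600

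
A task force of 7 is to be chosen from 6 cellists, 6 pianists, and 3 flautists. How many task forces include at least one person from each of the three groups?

Unrestricted: C(15,7) = 6435 ways to pick any 7 of the 15.
Subtract selections that omit an entire group: no cellists → C(9,7) = 36; no pianists → C(9,7) = 36; no flautists → C(12,7) = 792.
Add back selections omitting two groups (i.e. drawn from a single group): C(6,7) + C(6,7) + C(3,7) = 0.
By inclusion–exclusion: 6435 − 864 + 0 = 5571.

5571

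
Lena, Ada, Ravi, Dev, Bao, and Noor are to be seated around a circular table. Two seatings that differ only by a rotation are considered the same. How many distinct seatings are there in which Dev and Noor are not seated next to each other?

Without the restriction there are (5)! = 120 seatings.
Seatings with Dev beside Noor: treat them as a block with 2 internal orders, giving 2 × (4)! = 48.
Subtracting, 120 − 48 = 72.

72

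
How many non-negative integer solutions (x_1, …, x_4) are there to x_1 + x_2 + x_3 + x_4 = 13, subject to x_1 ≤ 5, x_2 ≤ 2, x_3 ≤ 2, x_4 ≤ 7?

18

Ignoring the caps, the number of non-negative solutions to x_1+…+x_4 = 13 is C(16,3) = 560.
Subtract solutions that violate a single cap (substitute x_i' = x_i − (cap_i+1)): x_1 ≥ 6 gives C(10,3) = 120; x_2 ≥ 3 gives C(13,3) = 286; x_3 ≥ 3 gives C(13,3) = 286; x_4 ≥ 8 gives C(8,3) = 56. Together 748.
Add back pairs where two caps are both exceeded: 35 + 35 + 0 + 120 + 10 + 10 = 210.
Subtract triples: 4 + 0 + 0 + 0 = 4.
By inclusion–exclusion the count is 560 − 748 + 210 − 4 = 18.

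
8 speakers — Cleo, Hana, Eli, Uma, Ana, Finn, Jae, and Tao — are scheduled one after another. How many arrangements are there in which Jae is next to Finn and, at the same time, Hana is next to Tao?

Treat {Jae,Finn} as one block (2 orders) and {Hana,Tao} as another (2 orders).
That leaves 6 units to arrange: 2 × 2 × 6! = 4 × 720 = 2880.

2880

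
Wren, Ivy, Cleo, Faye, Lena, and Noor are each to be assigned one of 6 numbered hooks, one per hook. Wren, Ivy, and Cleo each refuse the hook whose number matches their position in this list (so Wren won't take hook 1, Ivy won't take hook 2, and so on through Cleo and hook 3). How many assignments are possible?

426

Let Aᵢ (for i ∈ {1, 2, 3}) be the placements that put person i in their forbidden hook. Any j of these fix j positions, leaving (6−j)! ways to fill the rest, and there are C(3,j) ways to pick which j.
By inclusion–exclusion, the number of valid placements is Σ_{j=0}^{3} (−1)^j C(3,j)·(6−j)!.
Computing: 720 − 360 + 72 − 6 = 426.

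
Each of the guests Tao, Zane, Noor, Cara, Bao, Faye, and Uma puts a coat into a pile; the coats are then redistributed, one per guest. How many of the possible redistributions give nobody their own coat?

Let Aᵢ be the assignments in which guest i gets their own coat. We want the size of the complement of A₁∪…∪A_7.
By inclusion–exclusion this is Σ_{j=0}^{7} (−1)^j C(7,j)·(7−j)!.
Computing: 5040 − 5040 + 2520 − 840 + 210 − 42 + 7 − 1 = 1854.

1854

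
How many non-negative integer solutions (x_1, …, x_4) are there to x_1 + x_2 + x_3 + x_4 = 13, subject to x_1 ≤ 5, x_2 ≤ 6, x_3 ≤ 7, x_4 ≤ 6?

By stars and bars, unrestricted non-negative solutions to x_1+…+x_4 = 13 number C(13+3,3) = 560.
Subtract solutions that violate a single cap (substitute x_i' = x_i − (cap_i+1)): x_1 ≥ 6 gives C(10,3) = 120; x_2 ≥ 7 gives C(9,3) = 84; x_3 ≥ 8 gives C(8,3) = 56; x_4 ≥ 7 gives C(9,3) = 84. Together 344.
Add back pairs where two caps are both exceeded: 1 + 0 + 1 + 0 + 0 + 0 = 2.
By inclusion–exclusion the count is 560 − 344 + 2 = 218.

218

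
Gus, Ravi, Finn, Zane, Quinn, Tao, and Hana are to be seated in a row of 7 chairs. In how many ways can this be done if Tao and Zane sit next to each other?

Glue Tao and Zane into one block (2 internal orders), leaving 6 units to arrange in a row.
That gives 2 × 6! = 2 × 720 = 1440.

1440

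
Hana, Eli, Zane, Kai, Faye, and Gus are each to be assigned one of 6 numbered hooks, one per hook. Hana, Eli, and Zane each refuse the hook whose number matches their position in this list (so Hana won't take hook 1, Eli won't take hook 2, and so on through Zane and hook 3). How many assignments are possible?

Let Aᵢ (for i ∈ {1, 2, 3}) be the placements that put person i in their forbidden hook. Any j of these fix j positions, leaving (6−j)! ways to fill the rest, and there are C(3,j) ways to pick which j.
By inclusion–exclusion, the number of valid placements is Σ_{j=0}^{3} (−1)^j C(3,j)·(6−j)!.
Computing: 720 − 360 + 72 − 6 = 426.

426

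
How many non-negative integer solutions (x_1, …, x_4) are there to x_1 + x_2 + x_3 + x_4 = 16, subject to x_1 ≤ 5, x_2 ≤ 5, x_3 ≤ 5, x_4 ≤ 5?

Ignoring the caps, the number of non-negative solutions to x_1+…+x_4 = 16 is C(19,3) = 969.
Subtract solutions that violate a single cap (substitute x_i' = x_i − (cap_i+1)): x_1 ≥ 6 gives C(13,3) = 286; x_2 ≥ 6 gives C(13,3) = 286; x_3 ≥ 6 gives C(13,3) = 286; x_4 ≥ 6 gives C(13,3) = 286. Together 1144.
Add back pairs where two caps are both exceeded: 35 + 35 + 35 + 35 + 35 + 35 = 210.
By inclusion–exclusion the count is 969 − 1144 + 210 = 35.

35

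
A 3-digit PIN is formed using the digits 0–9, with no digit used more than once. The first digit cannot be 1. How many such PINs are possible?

648

The first digit has 10−1 = 9 choices (anything except 1).
The remaining 2 digits are filled from the other 9 symbols without repetition: 9 × 8 = 72.
Total: 9 × 72 = 648.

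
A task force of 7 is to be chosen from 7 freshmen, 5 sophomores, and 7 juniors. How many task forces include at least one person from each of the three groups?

45374

With no constraint there are C(19,7) = 50388 possible selections.
Subtract selections that omit an entire group: no freshmen → C(12,7) = 792; no sophomores → C(14,7) = 3432; no juniors → C(12,7) = 792.
Add back selections omitting two groups (i.e. drawn from a single group): C(7,7) + C(5,7) + C(7,7) = 2.
By inclusion–exclusion: 50388 − 5016 + 2 = 45374.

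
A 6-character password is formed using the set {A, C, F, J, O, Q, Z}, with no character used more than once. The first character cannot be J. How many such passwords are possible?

The first character has 7−1 = 6 choices (anything except J).
The remaining 5 characters are filled from the other 6 symbols without repetition: 6 × 5 × 4 × 3 × 2 = 720.
Total: 6 × 720 = 4320.

4320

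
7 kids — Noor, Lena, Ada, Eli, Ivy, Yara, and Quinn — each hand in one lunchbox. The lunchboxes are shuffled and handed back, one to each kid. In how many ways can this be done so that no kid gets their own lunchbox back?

1854

This is the derangement count D_7: permutations of 7 items with no fixed point.
By inclusion–exclusion this is Σ_{j=0}^{7} (−1)^j C(7,j)·(7−j)!.
Computing: 5040 − 5040 + 2520 − 840 + 210 − 42 + 7 − 1 = 1854.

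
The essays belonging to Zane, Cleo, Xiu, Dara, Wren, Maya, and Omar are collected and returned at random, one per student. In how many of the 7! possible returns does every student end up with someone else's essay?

1854

Let Aᵢ be the assignments in which student i gets their own essay. We want the size of the complement of A₁∪…∪A_7.
By inclusion–exclusion this is Σ_{j=0}^{7} (−1)^j C(7,j)·(7−j)!.
Computing: 5040 − 5040 + 2520 − 840 + 210 − 42 + 7 − 1 = 1854.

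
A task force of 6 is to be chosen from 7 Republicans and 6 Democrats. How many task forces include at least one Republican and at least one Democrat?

1708

Total 6-person selections from all 13: C(13,6) = 1716.
Selections missing a whole group: no Republicans → C(6,6) = 1; no Democrats → C(7,6) = 7.
Both groups omitted at once is impossible, so 1716 − 8 = 1708.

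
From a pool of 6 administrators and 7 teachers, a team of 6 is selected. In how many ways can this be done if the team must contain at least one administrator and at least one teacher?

Unrestricted: C(13,6) = 1716 ways to pick any 6 of the 13.
Selections missing a whole group: no administrators → C(7,6) = 7; no teachers → C(6,6) = 1.
Both groups omitted at once is impossible, so 1716 − 8 = 1708.

1708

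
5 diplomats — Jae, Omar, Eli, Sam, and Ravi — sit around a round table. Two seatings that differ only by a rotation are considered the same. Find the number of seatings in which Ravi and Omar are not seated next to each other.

12

All circular seatings of 5 people number (4)! = 24.
Seatings with Ravi beside Omar: treat them as a block with 2 internal orders, giving 2 × (3)! = 12.
Subtracting, 24 − 12 = 12.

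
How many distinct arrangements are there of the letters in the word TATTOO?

60

Letter multiplicities in TATTOO: A×1, O×2, T×3.
Dividing 6! = 720 by 3!·2! = 12 for the repeated letters gives 60.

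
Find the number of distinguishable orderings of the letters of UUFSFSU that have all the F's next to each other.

60

Treat the 2 copies of F as a single block. The multiset to arrange is then {FF, S, S, U, U, U}, 6 items in all.
That gives (6)!/(3!·2!) = 60 arrangements.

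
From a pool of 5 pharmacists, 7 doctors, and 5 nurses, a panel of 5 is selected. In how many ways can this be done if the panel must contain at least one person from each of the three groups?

Total 5-person selections from all 17: C(17,5) = 6188.
Subtract selections that omit an entire group: no pharmacists → C(12,5) = 792; no doctors → C(10,5) = 252; no nurses → C(12,5) = 792.
Add back selections omitting two groups (i.e. drawn from a single group): C(5,5) + C(7,5) + C(5,5) = 23.
By inclusion–exclusion: 6188 − 1836 + 23 = 4375.

4375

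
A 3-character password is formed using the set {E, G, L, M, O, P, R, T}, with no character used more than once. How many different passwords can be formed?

Choose and order 3 of the 8 symbols: the first character has 8 options, the next 7, then 6.
8 × 7 × 6 = 336.

336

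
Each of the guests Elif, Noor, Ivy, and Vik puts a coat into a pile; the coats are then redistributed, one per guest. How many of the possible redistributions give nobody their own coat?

9

This is the derangement count D_4: permutations of 4 items with no fixed point.
By inclusion–exclusion this is Σ_{j=0}^{4} (−1)^j C(4,j)·(4−j)!.
Computing: 24 − 24 + 12 − 4 + 1 = 9.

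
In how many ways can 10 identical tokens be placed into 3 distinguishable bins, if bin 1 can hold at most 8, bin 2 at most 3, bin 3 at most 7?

29

Without the upper bounds there are C(12,2) = 66 ways to split 10 among 3 bins.
Subtract solutions that violate a single cap (substitute x_i' = x_i − (cap_i+1)): x_1 ≥ 9 gives C(3,2) = 3; x_2 ≥ 4 gives C(8,2) = 28; x_3 ≥ 8 gives C(4,2) = 6. Together 37.
No two caps can be exceeded simultaneously, so the pair terms are all 0.
By inclusion–exclusion the count is 66 − 37 + 0 = 29.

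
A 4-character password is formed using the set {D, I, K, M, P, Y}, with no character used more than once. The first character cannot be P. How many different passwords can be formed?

The first character has 6−1 = 5 choices (anything except P).
The remaining 3 characters are filled from the other 5 symbols without repetition: 5 × 4 × 3 = 60.
Total: 5 × 60 = 300.

300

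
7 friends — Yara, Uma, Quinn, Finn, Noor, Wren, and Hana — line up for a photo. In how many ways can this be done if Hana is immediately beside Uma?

Place the 5 others and the Hana-Uma pair as 6 objects in a line; the pair has 2 internal arrangements.
That gives 2 × 6! = 2 × 720 = 1440.

1440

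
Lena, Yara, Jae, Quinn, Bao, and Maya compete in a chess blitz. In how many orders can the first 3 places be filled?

120

There are 6 choices for 1st place, 5 for 2nd, and 4 for 3rd.
That gives 6 × 5 × 4 = 120.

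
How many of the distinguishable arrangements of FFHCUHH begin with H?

Fix H in the first position and arrange the remaining 6 letters.
Those 6 letters have F appearing twice and H appearing twice, giving (6)!/(2!·2!) = 180.

180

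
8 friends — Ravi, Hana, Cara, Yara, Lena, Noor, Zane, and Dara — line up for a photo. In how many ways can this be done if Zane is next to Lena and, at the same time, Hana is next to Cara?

Treat {Zane,Lena} as one block (2 orders) and {Hana,Cara} as another (2 orders).
That leaves 6 units to arrange: 2 × 2 × 6! = 4 × 720 = 2880.

2880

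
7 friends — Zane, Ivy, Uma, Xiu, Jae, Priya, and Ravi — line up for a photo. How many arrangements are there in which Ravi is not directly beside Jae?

There are 7! = 5040 arrangements in all. If Ravi and Jae are adjacent, merging them into one block gives 2·(6)! = 1440 arrangements.
So 5040 − 1440 = 3600 arrangements keep them apart.

3600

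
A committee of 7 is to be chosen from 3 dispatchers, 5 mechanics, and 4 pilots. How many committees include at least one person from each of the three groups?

747

Total 7-person selections from all 12: C(12,7) = 792.
Subtract selections that omit an entire group: no dispatchers → C(9,7) = 36; no mechanics → C(7,7) = 1; no pilots → C(8,7) = 8.
Add back selections omitting two groups (i.e. drawn from a single group): C(3,7) + C(5,7) + C(4,7) = 0.
By inclusion–exclusion: 792 − 45 + 0 = 747.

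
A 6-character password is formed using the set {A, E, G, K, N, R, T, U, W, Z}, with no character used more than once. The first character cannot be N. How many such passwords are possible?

The first character has 10−1 = 9 choices (anything except N).
The remaining 5 characters are filled from the other 9 symbols without repetition: 9 × 8 × 7 × 6 × 5 = 15120.
Total: 9 × 15120 = 136080.

136080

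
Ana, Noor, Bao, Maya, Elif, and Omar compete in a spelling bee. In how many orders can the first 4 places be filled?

This is an ordered selection of 4 from 6: P(6,4).
That gives 6 × 5 × 4 × 3 = 360.

360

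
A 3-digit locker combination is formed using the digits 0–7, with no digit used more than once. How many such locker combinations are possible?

336

Choose and order 3 of the 8 symbols: the first digit has 8 options, the next 7, then 6.
That product is 8 × 7 × 6 = 336.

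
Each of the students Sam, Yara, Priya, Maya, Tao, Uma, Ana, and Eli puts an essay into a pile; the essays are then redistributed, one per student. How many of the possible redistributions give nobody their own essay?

This is the derangement count D_8: permutations of 8 items with no fixed point.
By inclusion–exclusion this is Σ_{j=0}^{8} (−1)^j C(8,j)·(8−j)!.
Computing: 40320 − 40320 + 20160 − 6720 + 1680 − 336 + 56 − 8 + 1 = 14833.

14833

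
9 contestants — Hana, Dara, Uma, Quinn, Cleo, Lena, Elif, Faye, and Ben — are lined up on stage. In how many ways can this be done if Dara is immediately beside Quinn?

Glue Dara and Quinn into one block (2 internal orders), leaving 8 units to arrange in a row.
That gives 2 × 8! = 2 × 40320 = 80640.

80640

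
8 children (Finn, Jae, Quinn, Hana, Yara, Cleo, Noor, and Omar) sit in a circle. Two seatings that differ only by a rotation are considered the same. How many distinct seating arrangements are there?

5040

Fix one person's seat to break rotational symmetry; the remaining 7 people can be arranged in (7)! = 5040 ways.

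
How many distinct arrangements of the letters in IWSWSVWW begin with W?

420

With the first slot taken by W, it remains to arrange the other 7 letters (ISWSVWW).
Those 7 letters have S appearing twice and W appearing 3 times, giving (7)!/(3!·2!) = 420.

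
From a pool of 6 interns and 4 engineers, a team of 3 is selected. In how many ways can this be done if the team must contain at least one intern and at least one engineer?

With no constraint there are C(10,3) = 120 possible selections.
Selections missing a whole group: no interns → C(4,3) = 4; no engineers → C(6,3) = 20.
Both groups omitted at once is impossible, so 120 − 24 = 96.

96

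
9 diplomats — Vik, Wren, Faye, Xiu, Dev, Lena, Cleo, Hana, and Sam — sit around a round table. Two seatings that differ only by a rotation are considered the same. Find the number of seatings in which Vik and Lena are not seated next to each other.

30240

Without the restriction there are (8)! = 40320 seatings.
Those with Vik next to Lena: fuse the pair into one unit and seat 8 units around a circle — 2·(7)! = 10080.
Subtracting, 40320 − 10080 = 30240.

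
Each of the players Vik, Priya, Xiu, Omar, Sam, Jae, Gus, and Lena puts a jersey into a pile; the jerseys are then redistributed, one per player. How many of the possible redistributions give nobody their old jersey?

This is the derangement count D_8: permutations of 8 items with no fixed point.
By inclusion–exclusion this is Σ_{j=0}^{8} (−1)^j C(8,j)·(8−j)!.
Computing: 40320 − 40320 + 20160 − 6720 + 1680 − 336 + 56 − 8 + 1 = 14833.

14833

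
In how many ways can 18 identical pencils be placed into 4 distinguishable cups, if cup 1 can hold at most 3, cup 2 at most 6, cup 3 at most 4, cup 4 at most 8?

20

Without the upper bounds there are C(21,3) = 1330 ways to split 18 among 4 cups.
Subtract solutions that violate a single cap (substitute x_i' = x_i − (cap_i+1)): x_1 ≥ 4 gives C(17,3) = 680; x_2 ≥ 7 gives C(14,3) = 364; x_3 ≥ 5 gives C(16,3) = 560; x_4 ≥ 9 gives C(12,3) = 220. Together 1824.
Add back pairs where two caps are both exceeded: 120 + 220 + 56 + 84 + 10 + 35 = 525.
Subtract triples: 10 + 0 + 1 + 0 = 11.
By inclusion–exclusion the count is 1330 − 1824 + 525 − 11 = 20.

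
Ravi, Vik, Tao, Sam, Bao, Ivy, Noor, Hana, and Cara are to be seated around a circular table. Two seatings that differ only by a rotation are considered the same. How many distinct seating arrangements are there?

40320

Fix one person's seat to break rotational symmetry; the remaining 8 people can be arranged in (8)! = 40320 ways.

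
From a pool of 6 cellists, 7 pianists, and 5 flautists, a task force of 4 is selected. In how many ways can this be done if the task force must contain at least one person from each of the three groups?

1575

With no constraint there are C(18,4) = 3060 possible selections.
Selections missing a whole group: no cellists → C(12,4) = 495; no pianists → C(11,4) = 330; no flautists → C(13,4) = 715.
Add back selections omitting two groups (i.e. drawn from a single group): C(6,4) + C(7,4) + C(5,4) = 55.
By inclusion–exclusion: 3060 − 1540 + 55 = 1575.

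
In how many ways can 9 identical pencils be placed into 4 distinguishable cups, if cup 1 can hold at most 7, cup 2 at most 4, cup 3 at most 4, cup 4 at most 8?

Without the upper bounds there are C(12,3) = 220 ways to split 9 among 4 cups.
Subtract solutions that violate a single cap (substitute x_i' = x_i − (cap_i+1)): x_1 ≥ 8 gives C(4,3) = 4; x_2 ≥ 5 gives C(7,3) = 35; x_3 ≥ 5 gives C(7,3) = 35; x_4 ≥ 9 gives C(3,3) = 1. Together 75.
No two caps can be exceeded simultaneously, so the pair terms are all 0.
By inclusion–exclusion the count is 220 − 75 + 0 = 145.

145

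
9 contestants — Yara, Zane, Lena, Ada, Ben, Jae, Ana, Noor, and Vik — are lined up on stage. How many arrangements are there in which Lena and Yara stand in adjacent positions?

Treat {Lena, Yara} as a single unit. There are 8 units to order, and the pair itself can be ordered 2 ways.
That gives 2 × 8! = 2 × 40320 = 80640.

80640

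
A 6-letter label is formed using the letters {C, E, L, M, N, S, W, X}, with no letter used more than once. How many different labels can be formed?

20160

With no repetition, fill the 6 letters in order: 8 choices, then 7, down to 3.
That product is 8 × 7 × 6 × 5 × 4 × 3 = 20160.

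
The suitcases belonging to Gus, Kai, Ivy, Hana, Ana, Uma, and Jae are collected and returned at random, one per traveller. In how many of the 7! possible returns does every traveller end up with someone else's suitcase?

Count assignments avoiding every fixed point. For any j of the 7 travellers fixed to their own suitcase, the other 7−j can be arranged in (7−j)! ways.
By inclusion–exclusion this is Σ_{j=0}^{7} (−1)^j C(7,j)·(7−j)!.
Computing: 5040 − 5040 + 2520 − 840 + 210 − 42 + 7 − 1 = 1854.

1854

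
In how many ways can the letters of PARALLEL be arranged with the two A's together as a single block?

Treat the 2 copies of A as a single block. The multiset to arrange is then {AA, E, L, L, L, P, R}, 7 items in all.
That gives (7)!/(3!) = 840 arrangements.

840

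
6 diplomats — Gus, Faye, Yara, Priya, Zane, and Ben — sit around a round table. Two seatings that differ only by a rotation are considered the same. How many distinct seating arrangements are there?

120

Around a circle, 6 distinct people have 6!/6 = (5)! = 120 rotationally distinct seatings.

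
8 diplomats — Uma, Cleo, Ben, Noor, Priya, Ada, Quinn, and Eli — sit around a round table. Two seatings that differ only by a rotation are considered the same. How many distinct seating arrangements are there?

5040

Seat Uma anywhere (absorbing the rotational symmetry), then permute the other 7: (7)! = 5040.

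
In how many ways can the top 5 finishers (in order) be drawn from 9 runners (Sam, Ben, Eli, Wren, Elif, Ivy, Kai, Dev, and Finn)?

15120

This is an ordered selection of 5 from 9: P(9,5).
That gives 9 × 8 × 7 × 6 × 5 = 15120.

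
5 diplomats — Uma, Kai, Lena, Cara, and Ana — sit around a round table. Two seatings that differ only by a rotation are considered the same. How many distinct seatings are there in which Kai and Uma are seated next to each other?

12

Glue Kai and Uma into a block (2 internal orders). Seating 4 units around a circle gives (3)! arrangements.
So 2 × (3)! = 2 × 6 = 12.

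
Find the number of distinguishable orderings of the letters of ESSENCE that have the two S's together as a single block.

Treat the 2 copies of S as a single block. The multiset to arrange is then {SS, C, E, E, E, N}, 6 items in all.
That gives (6)!/(3!) = 120 arrangements.

120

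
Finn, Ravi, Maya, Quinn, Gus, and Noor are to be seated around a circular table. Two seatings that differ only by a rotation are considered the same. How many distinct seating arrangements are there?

120

Seat Finn anywhere (absorbing the rotational symmetry), then permute the other 5: (5)! = 120.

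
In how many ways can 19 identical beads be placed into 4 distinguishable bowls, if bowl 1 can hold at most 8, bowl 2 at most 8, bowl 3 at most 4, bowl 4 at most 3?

By stars and bars, unrestricted non-negative solutions to x_1+…+x_4 = 19 number C(19+3,3) = 1540.
Subtract solutions that violate a single cap (substitute x_i' = x_i − (cap_i+1)): x_1 ≥ 9 gives C(13,3) = 286; x_2 ≥ 9 gives C(13,3) = 286; x_3 ≥ 5 gives C(17,3) = 680; x_4 ≥ 4 gives C(18,3) = 816. Together 2068.
Add back pairs where two caps are both exceeded: 4 + 56 + 84 + 56 + 84 + 286 = 570.
Subtract triples: 0 + 0 + 4 + 4 = 8.
By inclusion–exclusion the count is 1540 − 2068 + 570 − 8 = 34.

34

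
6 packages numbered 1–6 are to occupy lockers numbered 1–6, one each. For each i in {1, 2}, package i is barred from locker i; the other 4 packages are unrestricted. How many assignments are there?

504

Let Aᵢ (for i ∈ {1, 2}) be the placements that put package i in its forbidden locker. Any j of these fix j positions, leaving (6−j)! ways to fill the rest, and there are C(2,j) ways to pick which j.
By inclusion–exclusion, the number of valid placements is Σ_{j=0}^{2} (−1)^j C(2,j)·(6−j)!.
Computing: 720 − 240 + 24 = 504.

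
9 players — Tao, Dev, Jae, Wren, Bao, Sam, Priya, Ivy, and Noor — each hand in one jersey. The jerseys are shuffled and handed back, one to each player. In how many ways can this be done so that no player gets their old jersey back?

This is the derangement count D_9: permutations of 9 items with no fixed point.
By inclusion–exclusion this is Σ_{j=0}^{9} (−1)^j C(9,j)·(9−j)!.
Computing: 362880 − 362880 + 181440 − 60480 + 15120 − 3024 + 504 − 72 + 9 − 1 = 133496.

133496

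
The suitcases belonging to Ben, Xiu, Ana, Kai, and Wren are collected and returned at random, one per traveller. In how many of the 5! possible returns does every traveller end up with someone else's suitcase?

44

This is the derangement count D_5: permutations of 5 items with no fixed point.
By inclusion–exclusion this is Σ_{j=0}^{5} (−1)^j C(5,j)·(5−j)!.
Computing: 120 − 120 + 60 − 20 + 5 − 1 = 44.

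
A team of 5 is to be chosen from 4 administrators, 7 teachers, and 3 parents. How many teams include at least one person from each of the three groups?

Total 5-person selections from all 14: C(14,5) = 2002.
Selections missing a whole group: no administrators → C(10,5) = 252; no teachers → C(7,5) = 21; no parents → C(11,5) = 462.
Add back selections omitting two groups (i.e. drawn from a single group): C(4,5) + C(7,5) + C(3,5) = 21.
By inclusion–exclusion: 2002 − 735 + 21 = 1288.

1288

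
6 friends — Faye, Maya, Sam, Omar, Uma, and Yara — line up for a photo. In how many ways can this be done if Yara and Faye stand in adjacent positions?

240

Treat {Yara, Faye} as a single unit. There are 5 units to order, and the pair itself can be ordered 2 ways.
So the count is 2·(5)! = 240.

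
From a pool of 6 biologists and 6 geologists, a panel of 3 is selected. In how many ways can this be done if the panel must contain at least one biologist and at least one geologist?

180

With no constraint there are C(12,3) = 220 possible selections.
Selections missing a whole group: no biologists → C(6,3) = 20; no geologists → C(6,3) = 20.
Both groups omitted at once is impossible, so 220 − 40 = 180.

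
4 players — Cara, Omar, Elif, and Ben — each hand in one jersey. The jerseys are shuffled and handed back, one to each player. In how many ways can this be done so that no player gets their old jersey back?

9

This is the derangement count D_4: permutations of 4 items with no fixed point.
By inclusion–exclusion this is Σ_{j=0}^{4} (−1)^j C(4,j)·(4−j)!.
Computing: 24 − 24 + 12 − 4 + 1 = 9.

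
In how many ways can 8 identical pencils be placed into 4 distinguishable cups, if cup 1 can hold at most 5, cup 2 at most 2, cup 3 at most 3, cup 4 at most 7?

Without the upper bounds there are C(11,3) = 165 ways to split 8 among 4 cups.
Subtract solutions that violate a single cap (substitute x_i' = x_i − (cap_i+1)): x_1 ≥ 6 gives C(5,3) = 10; x_2 ≥ 3 gives C(8,3) = 56; x_3 ≥ 4 gives C(7,3) = 35; x_4 ≥ 8 gives C(3,3) = 1. Together 102.
Add back pairs where two caps are both exceeded: 0 + 0 + 0 + 4 + 0 + 0 = 4.
By inclusion–exclusion the count is 165 − 102 + 4 = 67.

67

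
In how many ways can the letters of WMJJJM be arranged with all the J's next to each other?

12

Treat the 3 copies of J as a single block. The multiset to arrange is then {JJJ, M, M, W}, 4 items in all.
That gives (4)!/(2!) = 12 arrangements.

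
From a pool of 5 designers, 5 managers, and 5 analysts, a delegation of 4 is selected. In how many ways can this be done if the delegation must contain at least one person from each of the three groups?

Unrestricted: C(15,4) = 1365 ways to pick any 4 of the 15.
Selections missing a whole group: no designers → C(10,4) = 210; no managers → C(10,4) = 210; no analysts → C(10,4) = 210.
Add back selections omitting two groups (i.e. drawn from a single group): C(5,4) + C(5,4) + C(5,4) = 15.
By inclusion–exclusion: 1365 − 630 + 15 = 750.

750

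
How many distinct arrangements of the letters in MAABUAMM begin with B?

With the first slot taken by B, it remains to arrange the other 7 letters (MAAUAMM).
Those 7 letters have A appearing 3 times and M appearing 3 times, giving (7)!/(3!·3!) = 140.

140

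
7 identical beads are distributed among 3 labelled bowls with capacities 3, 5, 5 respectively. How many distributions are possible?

By stars and bars, unrestricted non-negative solutions to x_1+…+x_3 = 7 number C(7+2,2) = 36.
Subtract solutions that violate a single cap (substitute x_i' = x_i − (cap_i+1)): x_1 ≥ 4 gives C(5,2) = 10; x_2 ≥ 6 gives C(3,2) = 3; x_3 ≥ 6 gives C(3,2) = 3. Together 16.
No two caps can be exceeded simultaneously, so the pair terms are all 0.
By inclusion–exclusion the count is 36 − 16 + 0 = 20.

20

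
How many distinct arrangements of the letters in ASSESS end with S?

Fix S in the last position and arrange the remaining 5 letters.
Those 5 letters have S appearing 3 times, giving (5)!/(3!) = 20.

20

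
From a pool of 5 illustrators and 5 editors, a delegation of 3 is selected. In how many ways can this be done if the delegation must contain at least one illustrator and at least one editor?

With no constraint there are C(10,3) = 120 possible selections.
Subtract selections that omit an entire group: no illustrators → C(5,3) = 10; no editors → C(5,3) = 10.
Both groups omitted at once is impossible, so 120 − 20 = 100.

100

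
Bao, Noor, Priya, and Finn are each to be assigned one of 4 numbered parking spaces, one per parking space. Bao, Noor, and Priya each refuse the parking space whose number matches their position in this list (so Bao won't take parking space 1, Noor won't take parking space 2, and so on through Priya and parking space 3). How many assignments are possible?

11

Let Aᵢ (for i ∈ {1, 2, 3}) be the placements that put person i in their forbidden parking space. Any j of these fix j positions, leaving (4−j)! ways to fill the rest, and there are C(3,j) ways to pick which j.
By inclusion–exclusion, the number of valid placements is Σ_{j=0}^{3} (−1)^j C(3,j)·(4−j)!.
Computing: 24 − 18 + 6 − 1 = 11.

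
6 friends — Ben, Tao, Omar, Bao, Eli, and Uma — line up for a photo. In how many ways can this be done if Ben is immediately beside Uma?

Glue Ben and Uma into one block (2 internal orders), leaving 5 units to arrange in a row.
So the count is 2·(5)! = 240.

240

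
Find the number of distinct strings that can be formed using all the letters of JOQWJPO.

1260

Letter multiplicities in JOQWJPO: J×2, O×2, P×1, Q×1, W×1.
The number of distinct arrangements is 7!/(2!·2!) = 5040/4 = 1260.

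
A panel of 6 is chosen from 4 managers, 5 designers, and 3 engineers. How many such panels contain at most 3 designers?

812

Split by how many designers are chosen (0 through 3).
Sum: C(5,0)·C(7,6) + C(5,1)·C(7,5) + C(5,2)·C(7,4) + C(5,3)·C(7,3) = 7 + 105 + 350 + 350 = 812.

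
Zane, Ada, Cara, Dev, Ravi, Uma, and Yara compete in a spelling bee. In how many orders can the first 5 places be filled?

This is an ordered selection of 5 from 7: P(7,5).
That gives 7 × 6 × 5 × 4 × 3 = 2520.

2520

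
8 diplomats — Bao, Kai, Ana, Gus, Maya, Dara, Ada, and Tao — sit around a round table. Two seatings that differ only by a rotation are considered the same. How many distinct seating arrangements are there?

5040

Around a circle, 8 distinct people have 8!/8 = (7)! = 5040 rotationally distinct seatings.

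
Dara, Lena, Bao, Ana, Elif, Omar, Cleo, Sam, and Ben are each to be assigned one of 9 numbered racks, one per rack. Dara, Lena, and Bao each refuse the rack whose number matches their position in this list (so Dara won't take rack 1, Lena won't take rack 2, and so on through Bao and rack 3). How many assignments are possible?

256320

Let Aᵢ (for i ∈ {1, 2, 3}) be the placements that put person i in their forbidden rack. Any j of these fix j positions, leaving (9−j)! ways to fill the rest, and there are C(3,j) ways to pick which j.
By inclusion–exclusion, the number of valid placements is Σ_{j=0}^{3} (−1)^j C(3,j)·(9−j)!.
Computing: 362880 − 120960 + 15120 − 720 = 256320.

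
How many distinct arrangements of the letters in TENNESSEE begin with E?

Fix E in the first position and arrange the remaining 8 letters.
Those 8 letters have E appearing 3 times, N appearing twice, and S appearing twice, giving (8)!/(3!·2!·2!) = 1680.

1680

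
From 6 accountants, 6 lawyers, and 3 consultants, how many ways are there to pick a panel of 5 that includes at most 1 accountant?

Split by how many accountants are chosen (0 through 1).
Sum: C(6,0)·C(9,5) + C(6,1)·C(9,4) = 126 + 756 = 882.

882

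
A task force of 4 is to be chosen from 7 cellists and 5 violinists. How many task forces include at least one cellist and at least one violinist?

With no constraint there are C(12,4) = 495 possible selections.
Selections missing a whole group: no cellists → C(5,4) = 5; no violinists → C(7,4) = 35.
Both groups omitted at once is impossible, so 495 − 40 = 455.

455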